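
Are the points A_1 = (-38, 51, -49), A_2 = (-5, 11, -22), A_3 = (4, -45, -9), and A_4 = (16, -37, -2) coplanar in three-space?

Yes

The four points are coplanar iff the 3×3 determinant with rows A_1A_2, A_1A_3, A_1A_4 is zero.
Rows: (33, -40, 27), (42, -96, 40), (54, -88, 47).
Expanding along the first row: (33)(-992) − (-40)(-186) + (27)(1488) = 0.
Zero determinant ⇒ coplanar.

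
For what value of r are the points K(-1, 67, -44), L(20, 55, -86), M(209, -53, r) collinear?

-464

Collinearity requires KL × KM = 0; each component is linear in r.
The x-component gives (-12)r + (-5568) = 0, so r = -464.
The remaining components then also vanish.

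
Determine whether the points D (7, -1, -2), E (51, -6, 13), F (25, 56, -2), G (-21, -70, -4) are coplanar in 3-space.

No

A normal to the plane through D, E, F is n = DE × DF = (-855, 270, 2598).
The plane has equation n·P = -11451. For G: n·G = -11337.
-11337 ≠ -11451, so G is off the plane.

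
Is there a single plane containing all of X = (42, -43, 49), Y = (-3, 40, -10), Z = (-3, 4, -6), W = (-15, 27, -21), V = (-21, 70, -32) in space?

The plane through X, Y, Z has normal n = XY × XZ = (-1792, 180, 1620) and equation n·P = -3624.
Checking the remaining points: n·W = -2280, n·V = -1608.
Since n·W = -2280 ≠ -3624, W is off the plane and the points are not all coplanar.

No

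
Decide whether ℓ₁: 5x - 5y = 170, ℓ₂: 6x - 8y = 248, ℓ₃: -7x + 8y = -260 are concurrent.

Yes

Intersecting ℓ₁ and ℓ₂: solving the 2×2 system gives (x, y) = (12, -22).
Substitute into ℓ₃: (-7)(12) + (8)(-22) = -260.
This equals -260, so (12, -22) lies on all three lines and they are concurrent.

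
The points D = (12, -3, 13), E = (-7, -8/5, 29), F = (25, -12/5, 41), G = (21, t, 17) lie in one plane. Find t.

-16/5

The points are coplanar iff DE · (DF × DG) = 0.
Expanding, this is linear in t: (740)t + (2368) = 0.
So t = -16/5.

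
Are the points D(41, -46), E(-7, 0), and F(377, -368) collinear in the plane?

DE = (-48, 46), DF = (336, -322).
Twice the signed area of △DEF is (-48)(-322) − (46)(336) = 0.
The triangle is degenerate (zero area), so the points are collinear.

Yes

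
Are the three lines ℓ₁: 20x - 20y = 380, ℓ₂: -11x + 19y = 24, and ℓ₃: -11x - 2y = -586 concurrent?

Intersecting ℓ₁ and ℓ₂: solving the 2×2 system gives (x, y) = (385/8, 233/8).
Substitute into ℓ₃: (-11)(385/8) + (-2)(233/8) = -4701/8.
But ℓ₃ requires -586 ≠ -4701/8, so the three lines have no common point.

No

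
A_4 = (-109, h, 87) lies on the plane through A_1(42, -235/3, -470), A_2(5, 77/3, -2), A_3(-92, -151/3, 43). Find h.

-53

Coplanarity requires A_1A_2 · (A_1A_3 × A_1A_4) = 0.
A_1A_2 = (-37, 104, 468), A_1A_3 = (-134, 28, 513); the triple product is linear in h with coefficient -43731 and constant term -2317743.
Setting it to zero: h = -53.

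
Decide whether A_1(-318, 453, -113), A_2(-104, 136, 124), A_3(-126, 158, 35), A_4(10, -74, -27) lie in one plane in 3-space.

The four points are coplanar iff the 3×3 determinant with rows A_1A_2, A_1A_3, A_1A_4 is zero.
Rows: (214, -317, 237), (192, -295, 148), (328, -527, 86).
Expanding along the first row: (214)(52626) − (-317)(-32032) + (237)(-4424) = 59332.
Nonzero ⇒ not coplanar.

No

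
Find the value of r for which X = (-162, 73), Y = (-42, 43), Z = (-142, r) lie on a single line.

68

The three points are collinear iff det[XY; XZ] = 0.
This determinant is linear in r: (120)r + (-8160) = 0, so r = 68.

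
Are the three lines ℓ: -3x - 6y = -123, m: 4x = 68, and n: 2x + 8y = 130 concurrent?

Yes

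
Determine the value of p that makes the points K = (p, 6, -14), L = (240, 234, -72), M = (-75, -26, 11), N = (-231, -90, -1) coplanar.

-72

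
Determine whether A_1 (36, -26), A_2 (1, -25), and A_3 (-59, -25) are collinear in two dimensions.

A_1A_2 = (-35, 1), A_1A_3 = (-95, 1).
Twice the signed area of △A_1A_2A_3 is (-35)(1) − (1)(-95) = 60.
The area is nonzero, so the three points are not collinear.

No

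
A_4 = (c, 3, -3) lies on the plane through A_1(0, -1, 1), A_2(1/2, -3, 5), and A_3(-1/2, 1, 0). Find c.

-1

The plane through A_1, A_2, A_3 has equation −6x − (3/2)y = 3/2.
Substituting A_4: (-6)c + (-9/2) = 3/2, so c = -1.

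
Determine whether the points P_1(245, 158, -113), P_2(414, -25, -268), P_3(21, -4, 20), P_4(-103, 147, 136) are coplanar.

The four points are coplanar iff the 3×3 determinant with rows P_1P_2, P_1P_3, P_1P_4 is zero.
Rows: (169, -183, -155), (-224, -162, 133), (-348, -11, 249).
Expanding along the first row: (169)(-38875) − (-183)(-9492) + (-155)(-53912) = 49449.
Nonzero ⇒ not coplanar.

No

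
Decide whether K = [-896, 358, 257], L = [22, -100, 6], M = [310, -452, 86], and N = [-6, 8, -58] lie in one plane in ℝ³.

Yes

A normal to the plane through K, L, M is n = KL × KM = (-124992, -145728, -191232).
The plane has equation n·P = 10675584. For N: n·N = 10675584.
Equal, so N lies in the plane and all four are coplanar.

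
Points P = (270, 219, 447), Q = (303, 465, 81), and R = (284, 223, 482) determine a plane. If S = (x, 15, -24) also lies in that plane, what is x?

-12

Coplanarity requires PQ · (PR × PS) = 0.
PQ = (33, 246, -366), PR = (14, 4, 35); the triple product is linear in x with coefficient 10074 and constant term 120888.
Setting it to zero: x = -12.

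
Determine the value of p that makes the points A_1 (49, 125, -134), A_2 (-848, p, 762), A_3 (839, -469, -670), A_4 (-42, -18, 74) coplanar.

384

Normal to plane A_1A_3A_4: n = (-200200, -115544, -167024); plane equation n·P = -1871584.
Requiring n·A_2 = -1871584: (-115544)p + (42497312) = -1871584.
So p = 384.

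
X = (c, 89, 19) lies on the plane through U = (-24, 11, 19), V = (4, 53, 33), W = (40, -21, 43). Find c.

Coplanarity requires UV · (UW × UX) = 0.
UV = (28, 42, 14), UW = (64, -32, 24); the triple product is linear in c with coefficient 1456 and constant term 52416.
Setting it to zero: c = -36.

-36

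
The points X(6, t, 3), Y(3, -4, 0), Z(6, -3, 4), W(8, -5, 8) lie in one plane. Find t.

-1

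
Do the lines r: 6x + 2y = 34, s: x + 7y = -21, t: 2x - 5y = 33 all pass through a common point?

No

Intersecting r and s: solving the 2×2 system gives (x, y) = (7, -4).
Substitute into t: (2)(7) + (-5)(-4) = 34.
But t requires 33 ≠ 34, so the three lines have no common point.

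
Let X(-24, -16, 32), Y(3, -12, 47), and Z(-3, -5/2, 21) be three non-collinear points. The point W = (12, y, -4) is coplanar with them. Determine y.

15

A normal to the plane is n = XY × XZ = (-493/2, 612, 561/2).
W lies in the plane iff n · XW = 0.
This gives (612)y + (-9180) = 0, so y = 15.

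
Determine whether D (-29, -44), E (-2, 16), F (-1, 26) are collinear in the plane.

No

DE = (27, 60), DF = (28, 70).
If collinear, DF would be a scalar multiple of DE. But (27)·(70) ≠ (60)·(28) (difference 210), so they are not parallel; the points are not collinear.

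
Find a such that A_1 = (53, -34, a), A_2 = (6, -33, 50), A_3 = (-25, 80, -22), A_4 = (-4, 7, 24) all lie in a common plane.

Coplanarity ⇔ det[A_1A_2; A_1A_3; A_1A_4] = 0.
Expanding, this is linear in a: (110)a + (-2860) = 0.
So a = 26.

26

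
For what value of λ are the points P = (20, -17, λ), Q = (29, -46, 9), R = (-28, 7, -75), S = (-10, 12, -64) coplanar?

Coplanarity ⇔ det[PQ; PR; PS] = 0.
Expanding, this is linear in λ: (1239)λ + (23541) = 0.
So λ = -19.

-19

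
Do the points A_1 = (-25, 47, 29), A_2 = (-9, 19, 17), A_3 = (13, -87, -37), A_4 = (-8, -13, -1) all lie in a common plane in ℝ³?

No

The four points are coplanar iff the 3×3 determinant with rows A_1A_2, A_1A_3, A_1A_4 is zero.
Rows: (16, -28, -12), (38, -134, -66), (17, -60, -30).
Expanding along the first row: (16)(60) − (-28)(-18) + (-12)(-2) = 480.
Nonzero ⇒ not coplanar.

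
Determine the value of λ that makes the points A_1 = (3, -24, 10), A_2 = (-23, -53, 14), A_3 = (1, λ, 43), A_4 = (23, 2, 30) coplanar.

-21

The points are coplanar iff A_1A_2 · (A_1A_3 × A_1A_4) = 0.
Expanding, this is linear in λ: (-600)λ + (-12600) = 0.
So λ = -21.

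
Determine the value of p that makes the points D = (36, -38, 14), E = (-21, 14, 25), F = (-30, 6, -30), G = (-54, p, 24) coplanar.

Normal to plane DEF: n = (-2772, -3234, 924); plane equation n·P = 36036.
Requiring n·G = 36036: (-3234)p + (171864) = 36036.
So p = 42.

42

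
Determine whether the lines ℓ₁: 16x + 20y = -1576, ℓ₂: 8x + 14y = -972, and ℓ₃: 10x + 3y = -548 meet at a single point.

Yes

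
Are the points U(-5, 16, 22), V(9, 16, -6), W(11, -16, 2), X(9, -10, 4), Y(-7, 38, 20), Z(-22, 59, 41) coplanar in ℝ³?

The plane through U, V, W has normal n = UV × UW = (-896, -168, -448) and equation n·P = -8064.
Checking the remaining points: n·X = -8176, n·Y = -9072, n·Z = -8568.
Since n·X = -8176 ≠ -8064, X is off the plane and the points are not all coplanar.

No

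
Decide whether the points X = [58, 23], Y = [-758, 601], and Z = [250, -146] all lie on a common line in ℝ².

XY = (-816, 578), XZ = (192, -169).
If collinear, XZ would be a scalar multiple of XY. But (-816)·(-169) ≠ (578)·(192) (difference 26928), so they are not parallel; the points are not collinear.

No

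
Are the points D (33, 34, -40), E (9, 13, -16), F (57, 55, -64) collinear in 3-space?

Yes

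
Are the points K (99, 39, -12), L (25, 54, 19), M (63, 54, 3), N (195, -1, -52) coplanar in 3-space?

A normal to the plane through K, L, M is n = KL × KM = (-240, -6, -570).
The plane has equation n·P = -17154. For N: n·N = -17154.
Equal, so N lies in the plane and all four are coplanar.

Yes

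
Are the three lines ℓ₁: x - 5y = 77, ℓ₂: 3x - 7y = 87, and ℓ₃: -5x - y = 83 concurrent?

Yes

Lines aᵢx + bᵢy = cᵢ with pairwise distinct directions are concurrent exactly when det[aᵢ bᵢ cᵢ] = 0.
Here the determinant is 0.
It vanishes, so the lines are concurrent at (-13, -18).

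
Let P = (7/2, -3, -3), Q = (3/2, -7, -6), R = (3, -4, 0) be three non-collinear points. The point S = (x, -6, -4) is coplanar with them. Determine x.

2

The plane through P, Q, R has equation −15x + (15/2)y = -75.
Substituting S: (-15)x + (-45) = -75, so x = 2.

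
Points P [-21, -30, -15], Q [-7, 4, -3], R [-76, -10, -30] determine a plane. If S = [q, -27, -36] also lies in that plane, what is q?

-83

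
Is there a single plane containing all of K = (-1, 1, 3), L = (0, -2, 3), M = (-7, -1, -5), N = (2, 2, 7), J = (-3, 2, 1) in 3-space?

Yes

The plane through K, L, M has normal n = KL × KM = (24, 8, -20) and equation n·P = -76.
Checking the remaining points: n·N = -76, n·J = -76.
All equal -76, so all 5 points lie in one plane.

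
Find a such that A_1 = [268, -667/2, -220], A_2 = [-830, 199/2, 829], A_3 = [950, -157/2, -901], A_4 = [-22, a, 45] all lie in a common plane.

Coplanarity ⇔ det[A_1A_2; A_1A_3; A_1A_4] = 0.
Expanding, this is linear in a: (-32320)a + (-145440) = 0.
So a = -9/2.

-9/2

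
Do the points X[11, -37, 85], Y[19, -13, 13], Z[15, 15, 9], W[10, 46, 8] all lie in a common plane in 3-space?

A normal to the plane through X, Y, Z is n = XY × XZ = (1920, 320, 320).
The plane has equation n·P = 36480. For W: n·W = 36480.
Equal, so W lies in the plane and all four are coplanar.

Yes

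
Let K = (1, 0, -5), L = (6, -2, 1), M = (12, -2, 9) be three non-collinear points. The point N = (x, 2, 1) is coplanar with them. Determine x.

5

A normal to the plane is n = KL × KM = (-16, -4, 12).
N lies in the plane iff n · KN = 0.
This gives (-16)x + (80) = 0, so x = 5.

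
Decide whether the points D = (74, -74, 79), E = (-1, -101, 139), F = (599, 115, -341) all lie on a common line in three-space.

Yes

DE = (-75, -27, 60), DF = (525, 189, -420).
Each component of DF is -7 times the corresponding component of DE, so DF = -7·DE and the points are collinear.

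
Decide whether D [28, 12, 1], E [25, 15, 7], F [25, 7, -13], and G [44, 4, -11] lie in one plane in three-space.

The four points are coplanar iff the 3×3 determinant with rows DE, DF, DG is zero.
Rows: (-3, 3, 6), (-3, -5, -14), (16, -8, -12).
Expanding along the first row: (-3)(-52) − (3)(260) + (6)(104) = 0.
Zero determinant ⇒ coplanar.

Yes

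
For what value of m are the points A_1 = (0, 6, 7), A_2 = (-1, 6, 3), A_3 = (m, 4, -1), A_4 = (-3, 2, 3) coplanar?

-3

The points are coplanar iff A_1A_2 · (A_1A_3 × A_1A_4) = 0.
Expanding, this is linear in m: (16)m + (48) = 0.
So m = -3.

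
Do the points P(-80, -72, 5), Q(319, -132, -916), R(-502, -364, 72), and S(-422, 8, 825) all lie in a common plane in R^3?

No

With P as base: PQ = (399, -60, -921), PR = (-422, -292, 67), PS = (-342, 80, 820).
PR × PS = (-244800, 323126, -133624).
PQ · (PR × PS) = 6004944.
Since 6004944 ≠ 0, the four points are not coplanar.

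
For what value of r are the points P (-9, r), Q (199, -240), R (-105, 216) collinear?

Collinearity: (P − Q) must be parallel to (R − Q) = (-304, 456).
Cross-multiplying the components: (r − (-240))·(-304) = (-208)·(456).
Solving gives r = 72.

72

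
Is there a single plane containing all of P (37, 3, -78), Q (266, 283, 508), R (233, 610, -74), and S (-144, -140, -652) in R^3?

No

With P as base: PQ = (229, 280, 586), PR = (196, 607, 4), PS = (-181, -143, -574).
PR × PS = (-347846, 111780, 81839).
PQ · (PR × PS) = -400680.
Since -400680 ≠ 0, the four points are not coplanar.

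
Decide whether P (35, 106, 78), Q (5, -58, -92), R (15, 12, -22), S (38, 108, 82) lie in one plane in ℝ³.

No

The four points are coplanar iff the 3×3 determinant with rows PQ, PR, PS is zero.
Rows: (-30, -164, -170), (-20, -94, -100), (3, 2, 4).
Expanding along the first row: (-30)(-176) − (-164)(220) + (-170)(242) = 220.
Nonzero ⇒ not coplanar.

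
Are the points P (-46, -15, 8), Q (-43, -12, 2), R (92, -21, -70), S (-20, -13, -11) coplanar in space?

Yes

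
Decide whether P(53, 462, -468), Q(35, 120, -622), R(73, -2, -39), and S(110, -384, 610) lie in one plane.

The four points are coplanar iff the 3×3 determinant with rows PQ, PR, PS is zero.
Rows: (-18, -342, -154), (20, -464, 429), (57, -846, 1078).
Expanding along the first row: (-18)(-137258) − (-342)(-2893) + (-154)(9528) = 13926.
Nonzero ⇒ not coplanar.

No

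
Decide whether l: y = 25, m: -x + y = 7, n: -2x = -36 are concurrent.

Lines aᵢx + bᵢy = cᵢ with pairwise distinct directions are concurrent exactly when det[aᵢ bᵢ cᵢ] = 0.
Here the determinant is 0.
It vanishes, so the lines are concurrent at (18, 25).

Yes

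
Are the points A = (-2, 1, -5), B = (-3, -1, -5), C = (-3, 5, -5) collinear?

No

AB = (-1, -2, 0), AC = (-1, 4, 0).
Comparing components 1 and 2: (-1)(4) − (-2)(-1) = -6 ≠ 0, so AB and AC are not parallel and the points are not collinear.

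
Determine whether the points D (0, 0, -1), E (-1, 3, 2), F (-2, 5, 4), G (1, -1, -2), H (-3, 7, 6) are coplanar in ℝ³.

Yes

The plane through D, E, F has normal n = DE × DF = (0, -1, 1) and equation n·P = -1.
Checking the remaining points: n·G = -1, n·H = -1.
All equal -1, so all 5 points lie in one plane.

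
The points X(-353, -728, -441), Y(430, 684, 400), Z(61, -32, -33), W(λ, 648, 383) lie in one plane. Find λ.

391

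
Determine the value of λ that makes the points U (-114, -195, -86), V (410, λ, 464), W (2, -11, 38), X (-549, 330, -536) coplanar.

-185

Normal to plane UWX: n = (-147900, -1740, 140940); plane equation n·P = 5079060.
Requiring n·V = 5079060: (-1740)λ + (4757160) = 5079060.
So λ = -185.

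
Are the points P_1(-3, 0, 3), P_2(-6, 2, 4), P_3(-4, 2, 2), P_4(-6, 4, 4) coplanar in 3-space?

A normal to the plane through P_1, P_2, P_3 is n = P_1P_2 × P_1P_3 = (-4, -4, -4).
The plane has equation n·P = 0. For P_4: n·P_4 = -8.
-8 ≠ 0, so P_4 is off the plane.

No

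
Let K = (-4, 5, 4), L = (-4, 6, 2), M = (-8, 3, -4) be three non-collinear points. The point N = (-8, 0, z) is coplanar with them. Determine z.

2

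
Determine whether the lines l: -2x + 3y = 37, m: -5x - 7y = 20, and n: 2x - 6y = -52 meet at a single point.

Yes

Intersecting l and m: solving the 2×2 system gives (x, y) = (-11, 5).
Substitute into n: (2)(-11) + (-6)(5) = -52.
This equals -52, so (-11, 5) lies on all three lines and they are concurrent.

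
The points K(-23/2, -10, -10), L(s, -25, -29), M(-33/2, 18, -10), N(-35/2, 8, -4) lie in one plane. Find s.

0

Normal to plane KMN: n = (168, 30, 78); plane equation n·P = -3012.
Requiring n·L = -3012: (168)s + (-3012) = -3012.
So s = 0.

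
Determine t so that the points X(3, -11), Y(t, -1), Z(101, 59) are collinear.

The three points are collinear iff det[XY; XZ] = 0.
This determinant is linear in t: (70)t + (-1190) = 0, so t = 17.

17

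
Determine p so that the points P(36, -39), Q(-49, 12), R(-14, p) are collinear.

-9

The three points are collinear iff det[PQ; PR] = 0.
This determinant is linear in p: (-85)p + (-765) = 0, so p = -9.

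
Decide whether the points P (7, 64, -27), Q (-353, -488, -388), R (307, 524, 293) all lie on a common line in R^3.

PQ = (-360, -552, -361), PR = (300, 460, 320).
Comparing components 2 and 3: (-552)(320) − (-361)(460) = -10580 ≠ 0, so PQ and PR are not parallel and the points are not collinear.

No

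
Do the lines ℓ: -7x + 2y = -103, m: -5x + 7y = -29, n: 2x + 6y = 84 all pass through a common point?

Intersecting ℓ and m: solving the 2×2 system gives (x, y) = (17, 8).
Substitute into n: (2)(17) + (6)(8) = 82.
But n requires 84 ≠ 82, so the three lines have no common point.

No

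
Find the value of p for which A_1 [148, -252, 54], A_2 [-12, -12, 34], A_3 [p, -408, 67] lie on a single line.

252

Collinearity requires A_1A_2 × A_1A_3 = 0; each component is linear in p.
The y-component gives (-20)p + (5040) = 0, so p = 252.
The remaining components then also vanish.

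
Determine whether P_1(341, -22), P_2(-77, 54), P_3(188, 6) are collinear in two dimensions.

No

P_1P_2 = (-418, 76), P_1P_3 = (-153, 28).
If collinear, P_1P_3 would be a scalar multiple of P_1P_2. But (-418)·(28) ≠ (76)·(-153) (difference -76), so they are not parallel; the points are not collinear.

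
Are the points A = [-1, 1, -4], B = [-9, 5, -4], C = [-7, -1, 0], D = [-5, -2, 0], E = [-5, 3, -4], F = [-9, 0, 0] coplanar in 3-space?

Yes

The plane through A, B, C has normal n = AB × AC = (16, 32, 40) and equation n·P = -144.
Checking the remaining points: n·D = -144, n·E = -144, n·F = -144.
All equal -144, so all 6 points lie in one plane.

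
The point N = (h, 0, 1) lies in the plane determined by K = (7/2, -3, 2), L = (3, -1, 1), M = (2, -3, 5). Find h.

The plane through K, L, M has equation 6x + 3y + 3z = 18.
Substituting N: (6)h + (3) = 18, so h = 5/2.

5/2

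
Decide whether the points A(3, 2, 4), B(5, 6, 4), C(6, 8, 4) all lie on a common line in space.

Yes

AB = (2, 4, 0), AC = (3, 6, 0).
AB × AC = (0, 0, 0).
The cross product vanishes, so the three points are collinear.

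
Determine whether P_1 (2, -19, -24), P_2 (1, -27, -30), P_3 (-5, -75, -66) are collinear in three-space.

P_1P_2 = (-1, -8, -6), P_1P_3 = (-7, -56, -42).
P_1P_2 × P_1P_3 = (0, 0, 0).
The cross product vanishes, so the three points are collinear.

Yes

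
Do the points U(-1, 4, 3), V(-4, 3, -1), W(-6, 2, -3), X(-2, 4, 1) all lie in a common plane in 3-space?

Yes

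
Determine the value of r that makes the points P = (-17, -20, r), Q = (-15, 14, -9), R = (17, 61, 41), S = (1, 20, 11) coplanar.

-21

The points are coplanar iff PQ · (PR × PS) = 0.
Expanding, this is linear in r: (560)r + (11760) = 0.
So r = -21.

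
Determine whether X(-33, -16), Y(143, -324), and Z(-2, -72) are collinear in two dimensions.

XY = (176, -308), XZ = (31, -56).
Twice the signed area of △XYZ is (176)(-56) − (-308)(31) = -308.
The area is nonzero, so the three points are not collinear.

No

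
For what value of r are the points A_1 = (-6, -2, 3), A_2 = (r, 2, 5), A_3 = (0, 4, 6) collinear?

-2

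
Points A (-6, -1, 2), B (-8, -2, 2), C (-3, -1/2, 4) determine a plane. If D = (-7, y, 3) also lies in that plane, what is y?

-2

A normal to the plane is n = AB × AC = (-2, 4, 2).
D lies in the plane iff n · AD = 0.
This gives (4)y + (8) = 0, so y = -2.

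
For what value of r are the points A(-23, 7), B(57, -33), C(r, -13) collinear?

17

The three points are collinear iff det[AB; AC] = 0.
This determinant is linear in r: (40)r + (-680) = 0, so r = 17.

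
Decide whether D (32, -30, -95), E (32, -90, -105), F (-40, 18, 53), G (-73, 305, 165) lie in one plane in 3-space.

Yes

The four points are coplanar iff the 3×3 determinant with rows DE, DF, DG is zero.
Rows: (0, -60, -10), (-72, 48, 148), (-105, 335, 260).
Expanding along the first row: (0)(-37100) − (-60)(-3180) + (-10)(-19080) = 0.
Zero determinant ⇒ coplanar.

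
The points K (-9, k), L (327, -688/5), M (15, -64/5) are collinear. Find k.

Collinearity: (K − L) must be parallel to (M − L) = (-312, 624/5).
Cross-multiplying the components: (k − (-688/5))·(-312) = (-336)·(624/5).
Solving gives k = -16/5.

-16/5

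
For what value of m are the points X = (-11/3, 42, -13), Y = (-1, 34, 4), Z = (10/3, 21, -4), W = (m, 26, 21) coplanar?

5/3

Coplanarity ⇔ det[XY; XZ; XW] = 0.
Expanding, this is linear in m: (285)m + (-475) = 0.
So m = 5/3.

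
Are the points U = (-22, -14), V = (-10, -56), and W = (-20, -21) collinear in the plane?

UV = (12, -42), UW = (2, -7).
det[UV; UW] = (12)(-7) − (-42)(2) = 0.
The determinant is zero, so the points are collinear.

Yes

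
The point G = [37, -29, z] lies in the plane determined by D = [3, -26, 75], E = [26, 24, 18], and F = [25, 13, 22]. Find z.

4

The plane through D, E, F has equation −427x − 35y − 203z = -15596.
Substituting G: (-203)z + (-14784) = -15596, so z = 4.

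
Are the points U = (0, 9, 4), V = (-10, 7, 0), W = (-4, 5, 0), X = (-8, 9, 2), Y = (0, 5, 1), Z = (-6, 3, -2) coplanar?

Yes

The plane through U, V, W has normal n = UV × UW = (-8, -24, 32) and equation n·P = -88.
Checking the remaining points: n·X = -88, n·Y = -88, n·Z = -88.
All equal -88, so all 6 points lie in one plane.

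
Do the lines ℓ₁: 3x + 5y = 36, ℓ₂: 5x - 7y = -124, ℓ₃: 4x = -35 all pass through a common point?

No

The three lines meet at one point iff the augmented coefficient matrix [aᵢ bᵢ cᵢ] has rank < 3, i.e. its determinant vanishes.
Here the determinant is 138.
Nonzero, so no common point exists.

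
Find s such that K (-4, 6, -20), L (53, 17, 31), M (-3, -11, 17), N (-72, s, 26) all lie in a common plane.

-58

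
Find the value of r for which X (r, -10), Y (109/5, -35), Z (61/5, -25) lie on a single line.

The three points are collinear iff det[XY; XZ] = 0.
This determinant is linear in r: (-10)r + (-22) = 0, so r = -11/5.

-11/5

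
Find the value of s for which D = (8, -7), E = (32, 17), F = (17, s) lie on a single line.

2

The three points are collinear iff det[DE; DF] = 0.
This determinant is linear in s: (24)s + (-48) = 0, so s = 2.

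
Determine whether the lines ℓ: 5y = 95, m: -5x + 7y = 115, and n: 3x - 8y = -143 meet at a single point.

No

Intersecting ℓ and m: solving the 2×2 system gives (x, y) = (18/5, 19).
Substitute into n: (3)(18/5) + (-8)(19) = -706/5.
But n requires -143 ≠ -706/5, so the three lines have no common point.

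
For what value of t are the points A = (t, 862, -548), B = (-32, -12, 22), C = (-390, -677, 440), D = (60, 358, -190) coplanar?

Coplanarity ⇔ det[AB; AC; AD] = 0.
Expanding, this is linear in t: (13680)t + (-7469280) = 0.
So t = 546.

546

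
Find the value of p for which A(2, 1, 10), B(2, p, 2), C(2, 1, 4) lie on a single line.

Direction AC = (0, 0, -6). From the z-coordinate of B, the parameter along the line is τ = (2 − 10)/(-6) = 4/3.
Then p = 1 + 4/3·(0) = 1.

1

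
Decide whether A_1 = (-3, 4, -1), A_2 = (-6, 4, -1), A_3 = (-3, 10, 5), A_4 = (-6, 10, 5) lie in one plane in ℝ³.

A normal to the plane through A_1, A_2, A_3 is n = A_1A_2 × A_1A_3 = (0, 18, -18).
The plane has equation n·P = 90. For A_4: n·A_4 = 90.
Equal, so A_4 lies in the plane and all four are coplanar.

Yes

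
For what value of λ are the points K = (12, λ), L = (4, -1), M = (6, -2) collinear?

-5

The three points are collinear iff det[KL; KM] = 0.
This determinant is linear in λ: (2)λ + (10) = 0, so λ = -5.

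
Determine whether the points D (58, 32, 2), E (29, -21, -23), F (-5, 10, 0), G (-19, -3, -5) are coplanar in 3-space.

Yes

A normal to the plane through D, E, F is n = DE × DF = (-444, 1517, -2701).
The plane has equation n·P = 17390. For G: n·G = 17390.
Equal, so G lies in the plane and all four are coplanar.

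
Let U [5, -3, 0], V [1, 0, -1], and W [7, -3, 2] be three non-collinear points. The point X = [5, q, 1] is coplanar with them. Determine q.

-2

Coplanarity requires UV · (UW × UX) = 0.
UV = (-4, 3, -1), UW = (2, 0, 2); the triple product is linear in q with coefficient 6 and constant term 12.
Setting it to zero: q = -2.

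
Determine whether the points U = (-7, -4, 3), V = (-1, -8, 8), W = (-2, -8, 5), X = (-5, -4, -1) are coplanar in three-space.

No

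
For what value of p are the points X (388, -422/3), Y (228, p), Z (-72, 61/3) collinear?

-254/3

The three points are collinear iff det[XY; XZ] = 0.
This determinant is linear in p: (460)p + (116840/3) = 0, so p = -254/3.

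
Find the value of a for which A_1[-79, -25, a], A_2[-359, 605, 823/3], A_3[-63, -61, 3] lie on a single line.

Collinearity requires A_1A_2 × A_1A_3 = 0; each component is linear in a.
The x-component gives (-666)a + (11766) = 0, so a = 53/3.
The remaining components then also vanish.

53/3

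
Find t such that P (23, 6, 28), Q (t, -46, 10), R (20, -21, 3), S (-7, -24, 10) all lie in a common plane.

-65

Coplanarity ⇔ det[PQ; PR; PS] = 0.
Expanding, this is linear in t: (-264)t + (-17160) = 0.
So t = -65.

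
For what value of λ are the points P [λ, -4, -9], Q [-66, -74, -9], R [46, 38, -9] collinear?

4

Collinearity requires PQ × PR = 0; each component is linear in λ.
The z-component gives (-112)λ + (448) = 0, so λ = 4.
The remaining components then also vanish.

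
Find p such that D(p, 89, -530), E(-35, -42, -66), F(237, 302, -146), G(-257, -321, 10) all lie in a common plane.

123

Coplanarity ⇔ det[DE; DF; DG] = 0.
Expanding, this is linear in p: (-3824)p + (470352) = 0.
So p = 123.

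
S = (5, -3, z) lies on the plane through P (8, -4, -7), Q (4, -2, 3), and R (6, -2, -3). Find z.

1

A normal to the plane is n = PQ × PR = (-12, -4, -4).
S lies in the plane iff n · PS = 0.
This gives (-4)z + (4) = 0, so z = 1.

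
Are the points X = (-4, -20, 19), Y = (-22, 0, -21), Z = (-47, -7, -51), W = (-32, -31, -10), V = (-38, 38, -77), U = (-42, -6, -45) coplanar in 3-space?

No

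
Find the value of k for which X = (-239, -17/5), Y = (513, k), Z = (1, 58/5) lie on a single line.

218/5

The three points are collinear iff det[XY; XZ] = 0.
This determinant is linear in k: (-240)k + (10464) = 0, so k = 218/5.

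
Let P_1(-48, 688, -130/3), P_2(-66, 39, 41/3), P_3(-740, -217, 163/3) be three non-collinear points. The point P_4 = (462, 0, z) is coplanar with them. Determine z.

A normal to the plane is n = P_1P_2 × P_1P_3 = (-35402/3, -37686, -432818).
P_4 lies in the plane iff n · P_1P_4 = 0.
This gives (-432818)z + (3462544/3) = 0, so z = 8/3.

8/3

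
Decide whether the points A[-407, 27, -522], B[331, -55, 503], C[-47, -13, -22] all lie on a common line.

Yes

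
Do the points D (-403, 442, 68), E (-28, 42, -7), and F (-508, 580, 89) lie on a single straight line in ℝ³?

No

DE = (375, -400, -75), DF = (-105, 138, 21).
Comparing components 2 and 3: (-400)(21) − (-75)(138) = 1950 ≠ 0, so DE and DF are not parallel and the points are not collinear.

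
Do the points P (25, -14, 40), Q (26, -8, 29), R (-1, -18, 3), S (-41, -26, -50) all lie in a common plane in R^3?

Yes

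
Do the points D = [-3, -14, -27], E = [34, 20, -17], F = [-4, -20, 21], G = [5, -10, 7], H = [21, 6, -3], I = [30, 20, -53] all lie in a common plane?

No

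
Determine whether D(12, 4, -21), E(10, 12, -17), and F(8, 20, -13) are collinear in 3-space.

DE = (-2, 8, 4), DF = (-4, 16, 8).
DE × DF = (0, 0, 0).
The cross product vanishes, so the three points are collinear.

Yes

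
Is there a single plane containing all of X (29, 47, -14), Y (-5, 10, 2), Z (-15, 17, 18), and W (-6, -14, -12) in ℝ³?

Yes

With X as base: XY = (-34, -37, 16), XZ = (-44, -30, 32), XW = (-35, -61, 2).
XZ × XW = (1892, -1032, 1634).
XY · (XZ × XW) = 0.
The scalar triple product vanishes, so the four points are coplanar.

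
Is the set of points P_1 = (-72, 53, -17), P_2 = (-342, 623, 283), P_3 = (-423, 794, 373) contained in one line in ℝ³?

Yes

P_1P_2 = (-270, 570, 300), P_1P_3 = (-351, 741, 390).
Each component of P_1P_3 is 13/10 times the corresponding component of P_1P_2, so P_1P_3 = 13/10·P_1P_2 and the points are collinear.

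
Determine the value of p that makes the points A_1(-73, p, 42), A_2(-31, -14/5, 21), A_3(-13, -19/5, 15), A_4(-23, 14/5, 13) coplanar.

The points are coplanar iff A_1A_2 · (A_1A_3 × A_1A_4) = 0.
Expanding, this is linear in p: (-96)p + (-4032/5) = 0.
So p = -42/5.

-42/5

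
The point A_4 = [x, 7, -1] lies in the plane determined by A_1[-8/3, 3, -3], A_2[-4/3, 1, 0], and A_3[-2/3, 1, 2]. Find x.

A normal to the plane is n = A_1A_2 × A_1A_3 = (-4, -2/3, 4/3).
A_4 lies in the plane iff n · A_1A_4 = 0.
This gives (-4)x + (-32/3) = 0, so x = -8/3.

-8/3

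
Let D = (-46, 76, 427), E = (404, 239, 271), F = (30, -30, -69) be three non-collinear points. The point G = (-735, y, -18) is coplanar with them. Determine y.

-368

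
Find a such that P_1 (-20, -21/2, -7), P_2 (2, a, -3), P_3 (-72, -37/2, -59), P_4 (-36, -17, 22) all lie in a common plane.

-11/2

Normal to plane P_1P_3P_4: n = (-570, 2340, 210); plane equation n·P = -14640.
Requiring n·P_2 = -14640: (2340)a + (-1770) = -14640.
So a = -11/2.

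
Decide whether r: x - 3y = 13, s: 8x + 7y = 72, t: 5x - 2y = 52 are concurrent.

Intersecting r and s: solving the 2×2 system gives (x, y) = (307/31, -32/31).
Substitute into t: (5)(307/31) + (-2)(-32/31) = 1599/31.
But t requires 52 ≠ 1599/31, so the three lines have no common point.

No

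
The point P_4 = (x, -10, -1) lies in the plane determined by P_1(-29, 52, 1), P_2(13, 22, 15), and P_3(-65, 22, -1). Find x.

The plane through P_1, P_2, P_3 has equation 480x − 420y − 2340z = -38100.
Substituting P_4: (480)x + (6540) = -38100, so x = -93.

-93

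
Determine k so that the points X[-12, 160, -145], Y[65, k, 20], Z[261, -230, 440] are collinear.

Direction XZ = (273, -390, 585). From the x-coordinate of Y, the parameter along the line is τ = (65 − (-12))/273 = 11/39.
Then k = 160 + 11/39·(-390) = 50.

50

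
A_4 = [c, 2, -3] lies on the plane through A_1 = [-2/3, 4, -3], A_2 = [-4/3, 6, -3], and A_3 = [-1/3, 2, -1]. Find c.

Coplanarity requires A_1A_2 · (A_1A_3 × A_1A_4) = 0.
A_1A_2 = (-2/3, 2, 0), A_1A_3 = (1/3, -2, 2); the triple product is linear in c with coefficient 4 and constant term 0.
Setting it to zero: c = 0.

0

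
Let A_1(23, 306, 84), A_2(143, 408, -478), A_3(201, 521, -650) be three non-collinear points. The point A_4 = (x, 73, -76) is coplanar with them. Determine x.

-11

Coplanarity requires A_1A_2 · (A_1A_3 × A_1A_4) = 0.
A_1A_2 = (120, 102, -562), A_1A_3 = (178, 215, -734); the triple product is linear in x with coefficient 45962 and constant term 505582.
Setting it to zero: x = -11.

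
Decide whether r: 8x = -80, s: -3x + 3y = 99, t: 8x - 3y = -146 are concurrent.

No

Intersecting r and s: solving the 2×2 system gives (x, y) = (-10, 23).
Substitute into t: (8)(-10) + (-3)(23) = -149.
But t requires -146 ≠ -149, so the three lines have no common point.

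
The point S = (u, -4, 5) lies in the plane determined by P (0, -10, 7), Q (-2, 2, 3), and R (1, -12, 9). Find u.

-1

Coplanarity requires PQ · (PR × PS) = 0.
PQ = (-2, 12, -4), PR = (1, -2, 2); the triple product is linear in u with coefficient 16 and constant term 16.
Setting it to zero: u = -1.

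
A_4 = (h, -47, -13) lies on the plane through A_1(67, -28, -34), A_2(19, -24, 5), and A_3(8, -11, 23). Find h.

20

Coplanarity requires A_1A_2 · (A_1A_3 × A_1A_4) = 0.
A_1A_2 = (-48, 4, 39), A_1A_3 = (-59, 17, 57); the triple product is linear in h with coefficient -435 and constant term 8700.
Setting it to zero: h = 20.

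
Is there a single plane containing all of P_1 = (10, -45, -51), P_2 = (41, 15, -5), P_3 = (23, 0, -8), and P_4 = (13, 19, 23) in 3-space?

Yes

With P_1 as base: P_1P_2 = (31, 60, 46), P_1P_3 = (13, 45, 43), P_1P_4 = (3, 64, 74).
P_1P_3 × P_1P_4 = (578, -833, 697).
P_1P_2 · (P_1P_3 × P_1P_4) = 0.
The scalar triple product vanishes, so the four points are coplanar.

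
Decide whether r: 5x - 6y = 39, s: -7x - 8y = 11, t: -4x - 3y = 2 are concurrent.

No

Lines aᵢx + bᵢy = cᵢ with pairwise distinct directions are concurrent exactly when det[aᵢ bᵢ cᵢ] = 0.
Here the determinant is -164.
Nonzero, so no common point exists.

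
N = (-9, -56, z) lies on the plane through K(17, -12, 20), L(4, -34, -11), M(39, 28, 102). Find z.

A normal to the plane is n = KL × KM = (-564, 384, -36).
N lies in the plane iff n · KN = 0.
This gives (-36)z + (-1512) = 0, so z = -42.

-42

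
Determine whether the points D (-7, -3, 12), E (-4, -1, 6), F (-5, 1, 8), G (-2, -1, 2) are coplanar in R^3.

Yes

A normal to the plane through D, E, F is n = DE × DF = (16, 0, 8).
The plane has equation n·P = -16. For G: n·G = -16.
Equal, so G lies in the plane and all four are coplanar.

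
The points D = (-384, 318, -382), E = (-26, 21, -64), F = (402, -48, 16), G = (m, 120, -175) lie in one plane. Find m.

Coplanarity ⇔ det[DE; DF; DG] = 0.
Expanding, this is linear in m: (-1818)m + (-776286) = 0.
So m = -427.

-427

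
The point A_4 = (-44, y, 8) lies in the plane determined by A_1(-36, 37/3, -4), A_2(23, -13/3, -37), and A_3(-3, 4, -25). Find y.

35/3

Coplanarity requires A_1A_2 · (A_1A_3 × A_1A_4) = 0.
A_1A_2 = (59, -50/3, -33), A_1A_3 = (33, -25/3, -21); the triple product is linear in y with coefficient 150 and constant term -1750.
Setting it to zero: y = 35/3.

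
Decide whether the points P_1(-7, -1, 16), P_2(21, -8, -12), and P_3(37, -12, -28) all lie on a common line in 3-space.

Yes

P_1P_2 = (28, -7, -28), P_1P_3 = (44, -11, -44).
Each component of P_1P_3 is 11/7 times the corresponding component of P_1P_2, so P_1P_3 = 11/7·P_1P_2 and the points are collinear.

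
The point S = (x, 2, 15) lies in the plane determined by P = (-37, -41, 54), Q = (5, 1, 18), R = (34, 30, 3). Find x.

6

A normal to the plane is n = PQ × PR = (414, -414, 0).
S lies in the plane iff n · PS = 0.
This gives (414)x + (-2484) = 0, so x = 6.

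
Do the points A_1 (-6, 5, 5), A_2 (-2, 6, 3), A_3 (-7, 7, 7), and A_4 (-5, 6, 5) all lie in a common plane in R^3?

With A_1 as base: A_1A_2 = (4, 1, -2), A_1A_3 = (-1, 2, 2), A_1A_4 = (1, 1, 0).
A_1A_3 × A_1A_4 = (-2, 2, -3).
A_1A_2 · (A_1A_3 × A_1A_4) = 0.
The scalar triple product vanishes, so the four points are coplanar.

Yes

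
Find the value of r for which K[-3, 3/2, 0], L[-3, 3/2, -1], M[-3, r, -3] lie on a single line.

3/2

Collinearity requires KL × KM = 0; each component is linear in r.
The x-component gives (1)r + (-3/2) = 0, so r = 3/2.
The remaining components then also vanish.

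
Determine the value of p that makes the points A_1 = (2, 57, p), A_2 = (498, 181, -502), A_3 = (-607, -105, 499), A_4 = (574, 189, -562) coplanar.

-56

The points are coplanar iff A_1A_2 · (A_1A_3 × A_1A_4) = 0.
Expanding, this is linear in p: (-12896)p + (-722176) = 0.
So p = -56.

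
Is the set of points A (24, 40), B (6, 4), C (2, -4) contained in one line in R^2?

AB = (-18, -36), AC = (-22, -44).
Checking proportionality: AC = 11/9·AB, so the vectors are parallel and the points are collinear.

Yes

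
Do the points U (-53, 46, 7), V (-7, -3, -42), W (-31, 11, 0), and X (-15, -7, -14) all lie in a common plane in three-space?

No

A normal to the plane through U, V, W is n = UV × UW = (-1372, -756, -532).
The plane has equation n·P = 34216. For X: n·X = 33320.
33320 ≠ 34216, so X is off the plane.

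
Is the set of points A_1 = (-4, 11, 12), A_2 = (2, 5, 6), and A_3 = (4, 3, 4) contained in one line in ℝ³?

A_1A_2 = (6, -6, -6), A_1A_3 = (8, -8, -8).
Each component of A_1A_3 is 4/3 times the corresponding component of A_1A_2, so A_1A_3 = 4/3·A_1A_2 and the points are collinear.

Yes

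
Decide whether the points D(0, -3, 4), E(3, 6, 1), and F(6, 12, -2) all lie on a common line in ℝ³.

No

DE = (3, 9, -3), DF = (6, 15, -6).
DE × DF = (-9, 0, -9).
The cross product is nonzero, so the points do not lie on one line.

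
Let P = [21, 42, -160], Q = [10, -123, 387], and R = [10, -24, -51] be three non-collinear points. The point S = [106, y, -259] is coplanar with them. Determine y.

384

Coplanarity requires PQ · (PR × PS) = 0.
PQ = (-11, -165, 547), PR = (-11, -66, 109); the triple product is linear in y with coefficient -4818 and constant term 1850112.
Setting it to zero: y = 384.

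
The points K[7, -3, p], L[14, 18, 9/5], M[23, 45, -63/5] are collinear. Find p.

Collinearity requires KL × KM = 0; each component is linear in p.
The x-component gives (27)p + (-351) = 0, so p = 13.
The remaining components then also vanish.

13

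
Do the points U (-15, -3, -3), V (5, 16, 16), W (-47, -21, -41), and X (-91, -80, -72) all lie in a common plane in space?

A normal to the plane through U, V, W is n = UV × UW = (-380, 152, 248).
The plane has equation n·P = 4500. For X: n·X = 4564.
4564 ≠ 4500, so X is off the plane.

No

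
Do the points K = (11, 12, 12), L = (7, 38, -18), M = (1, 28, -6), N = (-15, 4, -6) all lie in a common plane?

No

A normal to the plane through K, L, M is n = KL × KM = (12, 228, 196).
The plane has equation n·P = 5220. For N: n·N = -444.
-444 ≠ 5220, so N is off the plane.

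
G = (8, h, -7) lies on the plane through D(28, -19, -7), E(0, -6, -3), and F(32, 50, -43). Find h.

A normal to the plane is n = DE × DF = (-744, -992, -1984).
G lies in the plane iff n · DG = 0.
This gives (-992)h + (-3968) = 0, so h = -4.

-4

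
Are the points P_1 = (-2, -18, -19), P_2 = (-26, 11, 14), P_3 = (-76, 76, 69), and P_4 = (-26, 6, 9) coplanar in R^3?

No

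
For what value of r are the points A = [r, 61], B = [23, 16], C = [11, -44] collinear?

The three points are collinear iff det[AB; AC] = 0.
This determinant is linear in r: (60)r + (-1920) = 0, so r = 32.

32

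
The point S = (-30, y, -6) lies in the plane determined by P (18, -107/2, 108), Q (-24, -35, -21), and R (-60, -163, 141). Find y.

The plane through P, Q, R has equation −13515x + 11448y + 6042z = -203202.
Substituting S: (11448)y + (369198) = -203202, so y = -50.

-50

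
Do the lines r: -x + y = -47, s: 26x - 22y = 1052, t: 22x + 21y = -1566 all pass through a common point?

No

The three lines meet at one point iff the augmented coefficient matrix [aᵢ bᵢ cᵢ] has rank < 3, i.e. its determinant vanishes.
Here the determinant is 3090.
Nonzero, so no common point exists.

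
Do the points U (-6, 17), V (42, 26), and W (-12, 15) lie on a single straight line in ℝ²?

UV = (48, 9), UW = (-6, -2).
If collinear, UW would be a scalar multiple of UV. But (48)·(-2) ≠ (9)·(-6) (difference -42), so they are not parallel; the points are not collinear.

No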